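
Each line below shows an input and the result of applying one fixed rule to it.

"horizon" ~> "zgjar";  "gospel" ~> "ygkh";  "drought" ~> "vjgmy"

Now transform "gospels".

In each case the input is transformed by: delete the last 2 characters, then shift every letter 8 places backward in the alphabet (wrapping around).
"gospels" → "ygkhw".
(Check on "gospel": → "gosp" → "ygkh" ✓)

ygkhw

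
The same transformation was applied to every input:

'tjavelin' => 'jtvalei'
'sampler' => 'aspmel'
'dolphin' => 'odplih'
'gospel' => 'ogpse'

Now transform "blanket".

lbnaek

In each case the input is transformed by: delete the last character, then swap each adjacent pair of characters (1↔2, 3↔4, ...).
On "blanket": the first step gives "blanke", and the second then gives "lbnaek".
(Check on "sampler": → "sample" → "aspmel" ✓)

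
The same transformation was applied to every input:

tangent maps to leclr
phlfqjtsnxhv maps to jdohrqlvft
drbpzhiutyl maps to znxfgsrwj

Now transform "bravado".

Each output is the input with this applied: shift every letter 2 places backward in the alphabet (wrapping around), then delete the first 2 characters.
On "bravado": the first step gives "zpytybm", and the second then gives "ytybm".

ytybm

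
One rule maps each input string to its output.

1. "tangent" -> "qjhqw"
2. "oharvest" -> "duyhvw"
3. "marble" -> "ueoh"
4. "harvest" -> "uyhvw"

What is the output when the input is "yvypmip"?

Rule — shift every letter 3 places forward in the alphabet (wrapping around), then delete the first 2 characters.
So "yvypmip" becomes "bspls".

bspls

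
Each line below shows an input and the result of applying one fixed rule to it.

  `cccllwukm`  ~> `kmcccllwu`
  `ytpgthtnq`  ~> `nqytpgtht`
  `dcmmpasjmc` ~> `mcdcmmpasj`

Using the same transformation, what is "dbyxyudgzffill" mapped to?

lldbyxyudgzffi

In each case the input is transformed by: move the last 2 characters to the front (rotate right by 2).
Applying that to "dbyxyudgzffill" gives "lldbyxyudgzffi".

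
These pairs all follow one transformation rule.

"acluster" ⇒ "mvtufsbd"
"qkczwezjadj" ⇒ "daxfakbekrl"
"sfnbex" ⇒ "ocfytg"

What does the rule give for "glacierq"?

bdjfsrhm

Looking at the pairs, the operation is to shift every letter 1 place forward in the alphabet (wrapping around), then move the first 2 characters to the end (rotate left by 2).
Starting from "glacierq": after the first operation, "hmbdjfsr"; after the second, "bdjfsrhm".
(Check on "qkczwezjadj": → "rldaxfakbek" → "daxfakbekrl" ✓)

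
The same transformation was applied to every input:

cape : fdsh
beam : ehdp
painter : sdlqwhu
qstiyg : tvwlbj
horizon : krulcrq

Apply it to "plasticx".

Each output is the input with this applied: shift every letter 3 places forward in the alphabet (wrapping around).
For "plasticx" the result is "sodvwlfa".

sodvwlfa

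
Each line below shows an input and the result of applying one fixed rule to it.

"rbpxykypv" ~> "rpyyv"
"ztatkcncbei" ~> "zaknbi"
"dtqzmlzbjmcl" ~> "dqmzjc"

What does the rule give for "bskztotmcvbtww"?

bkttcbw

The rule is to keep every other character starting from the first (positions 1st, 3rd, 5th, ...).
Doing the same to "bskztotmcvbtww": "bkttcbw".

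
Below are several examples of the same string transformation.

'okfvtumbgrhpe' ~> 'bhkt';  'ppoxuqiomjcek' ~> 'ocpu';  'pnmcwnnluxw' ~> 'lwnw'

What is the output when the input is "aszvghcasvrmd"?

arsg

What's happening: keep one character in every 3, starting at position 2 (positions 2nd, 5th, 8th, ...), then swap the front and back halves of the string.
Applying both steps to "aszvghcasvrmd": "sgar", then "arsg".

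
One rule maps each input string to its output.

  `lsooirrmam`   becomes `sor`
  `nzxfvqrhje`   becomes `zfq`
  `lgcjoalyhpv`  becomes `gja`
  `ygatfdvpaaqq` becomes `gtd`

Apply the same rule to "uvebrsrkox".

vbs

Each output is the input with this applied: keep every other character starting from the second (positions 2nd, 4th, 6th, ...), then keep only the first 3 characters.
Applying both steps to "uvebrsrkox": "vbskx", then "vbs".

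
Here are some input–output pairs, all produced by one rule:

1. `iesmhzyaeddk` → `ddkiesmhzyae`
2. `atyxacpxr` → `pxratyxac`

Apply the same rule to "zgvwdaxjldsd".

dsdzgvwdaxjl

The rule is to move the last 3 characters to the front (rotate right by 3).
"zgvwdaxjldsd" → "dsdzgvwdaxjl".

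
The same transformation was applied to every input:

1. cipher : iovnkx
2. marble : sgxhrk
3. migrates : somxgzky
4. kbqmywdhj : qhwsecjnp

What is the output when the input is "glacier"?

Looking at the pairs, the operation is to shift every letter 6 places forward in the alphabet (wrapping around).
Applying that to "glacier" gives "mrgiokx".

mrgiokx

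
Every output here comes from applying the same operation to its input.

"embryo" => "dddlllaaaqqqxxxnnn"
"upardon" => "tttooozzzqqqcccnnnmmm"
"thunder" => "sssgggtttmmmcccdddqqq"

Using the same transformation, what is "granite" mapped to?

What's happening: repeat every character 3 times, then shift every letter 1 place backward in the alphabet (wrapping around).
Applying that to "granite" gives "fffqqqzzzmmmhhhsssddd".

fffqqqzzzmmmhhhsssddd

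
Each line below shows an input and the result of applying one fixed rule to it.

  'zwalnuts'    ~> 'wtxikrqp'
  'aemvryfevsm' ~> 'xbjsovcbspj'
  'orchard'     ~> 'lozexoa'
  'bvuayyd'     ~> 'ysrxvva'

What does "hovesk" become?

Rule — shift every letter 3 places backward in the alphabet (wrapping around).
So "hovesk" becomes "elsbph".

elsbph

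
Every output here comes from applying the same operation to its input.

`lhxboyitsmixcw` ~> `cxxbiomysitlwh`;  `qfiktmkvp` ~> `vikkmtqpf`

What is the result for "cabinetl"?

The rule is to take characters alternately from the front and the back (1st, last, 2nd, 2nd-last, ...), then move the first 3 characters to the end (rotate left by 3).
"cabinetl" → "tbeincla".
(Check on "lhxboyitsmixcw": → "lwhcxxbiomysit" → "cxxbiomysitlwh" ✓)

tbeincla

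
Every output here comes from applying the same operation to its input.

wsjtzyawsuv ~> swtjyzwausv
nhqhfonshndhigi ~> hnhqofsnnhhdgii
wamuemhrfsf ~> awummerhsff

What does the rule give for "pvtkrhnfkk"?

vpkthrfnkk

What's happening: swap each adjacent pair of characters (1↔2, 3↔4, ...).
"pvtkrhnfkk" → "vpkthrfnkk".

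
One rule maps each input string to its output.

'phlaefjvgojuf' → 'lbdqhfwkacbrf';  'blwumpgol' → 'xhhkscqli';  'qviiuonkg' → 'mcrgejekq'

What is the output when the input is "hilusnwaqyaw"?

dsewhuqmowjs

What's happening: take characters alternately from the front and the back (1st, last, 2nd, 2nd-last, ...), then shift every letter 4 places backward in the alphabet (wrapping around).
Applying both steps to "hilusnwaqyaw": "hwialyuqsanw", then "dsewhuqmowjs".
(Check on "qviiuonkg": → "qgvkiniou" → "mcrgejekq" ✓)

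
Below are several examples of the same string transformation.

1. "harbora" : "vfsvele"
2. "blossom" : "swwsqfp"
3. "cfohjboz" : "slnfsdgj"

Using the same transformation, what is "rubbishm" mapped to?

ffmwlqvy

The rule is to move the first 2 characters to the end (rotate left by 2), then shift every letter 4 places forward in the alphabet (wrapping around).
Starting from "rubbishm": after the first operation, "bbishmru"; after the second, "ffmwlqvy".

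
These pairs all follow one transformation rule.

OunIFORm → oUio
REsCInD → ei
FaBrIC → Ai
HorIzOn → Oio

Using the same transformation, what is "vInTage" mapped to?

iAE

Rule — flip the case of every letter, then keep only the vowels.
On "vInTage": the first step gives "ViNtAGE", and the second then gives "iAE".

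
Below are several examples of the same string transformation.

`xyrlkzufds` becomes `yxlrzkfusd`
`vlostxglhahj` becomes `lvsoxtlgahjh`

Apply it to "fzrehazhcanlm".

zferahhzaclnm

Rule — swap each adjacent pair of characters (1↔2, 3↔4, ...).
Doing the same to "fzrehazhcanlm": "zferahhzaclnm".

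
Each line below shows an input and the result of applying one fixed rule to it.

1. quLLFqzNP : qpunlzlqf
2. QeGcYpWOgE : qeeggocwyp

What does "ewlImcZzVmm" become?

emwmlvizmzc

Rule — take characters alternately from the front and the back (1st, last, 2nd, 2nd-last, ...), then convert every letter to lowercase.
Starting from "ewlImcZzVmm": after the first operation, "emwmlVIzmZc"; after the second, "emwmlvizmzc".
(Check on "QeGcYpWOgE": → "QEegGOcWYp" → "qeeggocwyp" ✓)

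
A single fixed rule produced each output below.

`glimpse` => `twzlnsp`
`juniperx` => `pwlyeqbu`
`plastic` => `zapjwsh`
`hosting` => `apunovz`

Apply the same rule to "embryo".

Each output is the input with this applied: move the first 3 characters to the end (rotate left by 3), then shift every letter 7 places forward in the alphabet (wrapping around).
So "embryo" becomes "yfvlti".

yfvlti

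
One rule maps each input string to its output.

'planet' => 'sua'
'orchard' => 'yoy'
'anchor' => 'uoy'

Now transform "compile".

Looking at the pairs, the operation is to shift every letter 7 places forward in the alphabet (wrapping around), then keep every other character starting from the second (positions 2nd, 4th, 6th, ...).
Working it through for "compile": intermediate "jvtwpsl", final "vws".

vws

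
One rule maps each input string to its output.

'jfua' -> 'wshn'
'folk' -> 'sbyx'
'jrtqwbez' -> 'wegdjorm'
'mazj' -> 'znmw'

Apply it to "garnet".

tnearg

The transformation: shift every letter 13 places forward in the alphabet (wrapping around) — i.e. ROT13.
Doing the same to "garnet": "tnearg".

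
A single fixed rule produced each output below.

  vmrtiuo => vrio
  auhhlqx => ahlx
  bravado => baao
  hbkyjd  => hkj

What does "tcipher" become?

tihr

The pattern: keep every other character starting from the first (positions 1st, 3rd, 5th, ...).
Doing the same to "tcipher": "tihr".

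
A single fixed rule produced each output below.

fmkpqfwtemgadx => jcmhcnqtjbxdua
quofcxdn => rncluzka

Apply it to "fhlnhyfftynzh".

eckiveccvqwke

Each output is the input with this applied: shift every letter 3 places backward in the alphabet (wrapping around), then swap each adjacent pair of characters (1↔2, 3↔4, ...).
For "fhlnhyfftynzh", step one produces "ceikevccqvkwe"; step two turns that into "eckiveccvqwke".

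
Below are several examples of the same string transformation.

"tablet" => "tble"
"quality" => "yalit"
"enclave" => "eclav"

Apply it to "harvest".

In each case the input is transformed by: delete the first 2 characters, then move the last character to the front.
"harvest" → "rvest" → "trves".

trves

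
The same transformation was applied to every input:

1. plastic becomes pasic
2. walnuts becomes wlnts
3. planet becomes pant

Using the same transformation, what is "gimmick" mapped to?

The pattern: double every character, then keep one character in every 3, starting at position 2 (positions 2nd, 5th, 8th, ...).
For "gimmick", step one produces "ggiimmmmiicckk"; step two turns that into "gmmck".

gmmck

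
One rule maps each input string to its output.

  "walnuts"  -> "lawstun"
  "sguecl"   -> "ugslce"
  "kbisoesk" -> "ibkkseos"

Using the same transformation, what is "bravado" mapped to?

The transformation: move the first 3 characters to the end (rotate left by 3), then reverse the string.
"bravado" → "arbodav".

arbodav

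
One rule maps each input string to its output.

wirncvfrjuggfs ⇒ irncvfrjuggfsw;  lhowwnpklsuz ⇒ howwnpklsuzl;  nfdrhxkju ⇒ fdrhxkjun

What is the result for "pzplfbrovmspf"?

Rule — move the first character to the end.
Doing the same to "pzplfbrovmspf": "zplfbrovmspfp".

zplfbrovmspfp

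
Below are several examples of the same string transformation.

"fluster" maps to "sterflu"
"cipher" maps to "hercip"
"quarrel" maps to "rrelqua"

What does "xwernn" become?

rnnxwe

What's happening: move the first 3 characters to the end (rotate left by 3).
Applying that to "xwernn" gives "rnnxwe".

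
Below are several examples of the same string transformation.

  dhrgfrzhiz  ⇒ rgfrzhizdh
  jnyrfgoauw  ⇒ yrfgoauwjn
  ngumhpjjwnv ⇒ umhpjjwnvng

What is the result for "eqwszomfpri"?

In each case the input is transformed by: move the first 2 characters to the end (rotate left by 2).
For "eqwszomfpri" the result is "wszomfprieq".

wszomfprieq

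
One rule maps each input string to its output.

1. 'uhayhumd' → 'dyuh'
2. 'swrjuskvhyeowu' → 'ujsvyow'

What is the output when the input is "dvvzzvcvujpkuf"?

What's happening: keep every other character starting from the second (positions 2nd, 4th, 6th, ...), then swap the first and last characters.
Working it through for "dvvzzvcvujpkuf": intermediate "vzvvjkf", final "fzvvjkv".
(Check on "uhayhumd": → "hyud" → "dyuh" ✓)

fzvvjkv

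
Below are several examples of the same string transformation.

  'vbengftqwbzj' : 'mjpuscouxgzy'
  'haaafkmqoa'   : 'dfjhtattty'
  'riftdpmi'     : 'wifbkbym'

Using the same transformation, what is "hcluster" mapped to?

lmxkaven

What's happening: shift every letter 7 places backward in the alphabet (wrapping around), then swap the front and back halves of the string.
On "hcluster" that produces "lmxkaven".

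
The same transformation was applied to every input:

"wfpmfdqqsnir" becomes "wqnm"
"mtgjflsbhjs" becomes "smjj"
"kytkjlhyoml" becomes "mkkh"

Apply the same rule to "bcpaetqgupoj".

qpba

Looking at the pairs, the operation is to keep one character in every 3, starting at position 1 (positions 1st, 4th, 7th, ...), then sort the characters into reverse alphabetical order.
Applying both steps to "bcpaetqgupoj": "baqp", then "qpba".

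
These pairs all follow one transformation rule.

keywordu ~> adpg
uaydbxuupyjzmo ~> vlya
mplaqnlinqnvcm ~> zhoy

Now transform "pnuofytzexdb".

Rule — shift every letter 12 places forward in the alphabet (wrapping around), then keep only the last 4 characters.
On "pnuofytzexdb": the first step gives "bzgarkflqjpn", and the second then gives "qjpn".

qjpn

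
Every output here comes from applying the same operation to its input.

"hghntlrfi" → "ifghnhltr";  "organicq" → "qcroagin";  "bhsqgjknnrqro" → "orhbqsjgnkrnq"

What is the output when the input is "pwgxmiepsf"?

fswpxgimpe

In each case the input is transformed by: move the last 2 characters to the front (rotate right by 2), then swap each adjacent pair of characters (1↔2, 3↔4, ...).
Doing the same to "pwgxmiepsf": "fswpxgimpe".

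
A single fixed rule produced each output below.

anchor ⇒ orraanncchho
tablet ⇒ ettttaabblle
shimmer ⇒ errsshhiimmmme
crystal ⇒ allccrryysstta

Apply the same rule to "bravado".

Each output is the input with this applied: double every character, then move the last 3 characters to the front (rotate right by 3).
For "bravado", step one produces "bbrraavvaaddoo"; step two turns that into "doobbrraavvaad".
(Check on "tablet": → "ttaabblleett" → "ettttaabblle" ✓)

doobbrraavvaad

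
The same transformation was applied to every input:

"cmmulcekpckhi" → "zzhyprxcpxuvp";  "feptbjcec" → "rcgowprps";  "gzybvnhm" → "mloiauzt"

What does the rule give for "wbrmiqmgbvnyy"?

The pattern: shift every letter 13 places forward in the alphabet (wrapping around) — i.e. ROT13, then move the first character to the end.
On "wbrmiqmgbvnyy": the first step gives "joezvdztoiall", and the second then gives "oezvdztoiallj".

oezvdztoiallj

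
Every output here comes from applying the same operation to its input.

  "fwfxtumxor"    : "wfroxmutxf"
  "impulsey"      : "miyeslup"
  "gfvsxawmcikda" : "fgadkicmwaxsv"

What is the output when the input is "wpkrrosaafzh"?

pwhzfaasorrk

Looking at the pairs, the operation is to move the first 2 characters to the end (rotate left by 2), then reverse the string.
Starting from "wpkrrosaafzh": after the first operation, "krrosaafzhwp"; after the second, "pwhzfaasorrk".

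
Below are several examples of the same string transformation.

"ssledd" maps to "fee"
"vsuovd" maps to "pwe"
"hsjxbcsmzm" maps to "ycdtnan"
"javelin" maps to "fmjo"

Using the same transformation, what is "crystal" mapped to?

tubm

Rule — delete the first 3 characters, then shift every letter 1 place forward in the alphabet (wrapping around).
On "crystal": the first step gives "stal", and the second then gives "tubm".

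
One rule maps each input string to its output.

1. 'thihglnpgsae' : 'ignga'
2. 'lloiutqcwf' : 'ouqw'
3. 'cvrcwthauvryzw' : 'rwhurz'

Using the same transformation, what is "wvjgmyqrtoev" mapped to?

The transformation: keep every other character starting from the first (positions 1st, 3rd, 5th, ...), then delete the first character.
"wvjgmyqrtoev" → "wjmqte" → "jmqte".

jmqte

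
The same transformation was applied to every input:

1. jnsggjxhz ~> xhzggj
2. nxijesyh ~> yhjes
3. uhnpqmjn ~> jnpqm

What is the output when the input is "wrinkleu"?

eunkl

Rule — delete the first 3 characters, then move the first 3 characters to the end (rotate left by 3).
For "wrinkleu", step one produces "nkleu"; step two turns that into "eunkl".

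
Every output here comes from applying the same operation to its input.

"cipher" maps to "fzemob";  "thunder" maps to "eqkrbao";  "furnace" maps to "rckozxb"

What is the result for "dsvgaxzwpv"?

Looking at the pairs, the operation is to swap each adjacent pair of characters (1↔2, 3↔4, ...), then shift every letter 3 places backward in the alphabet (wrapping around).
Working it through for "dsvgaxzwpv": intermediate "sdgvxawzvp", final "padsuxtwsm".

padsuxtwsm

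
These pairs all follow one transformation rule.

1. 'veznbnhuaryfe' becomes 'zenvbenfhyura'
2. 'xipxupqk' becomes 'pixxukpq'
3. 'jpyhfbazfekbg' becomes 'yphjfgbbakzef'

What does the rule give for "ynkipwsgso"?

kniypowssg

Looking at the pairs, the operation is to move the first 2 characters to the end (rotate left by 2), then take characters alternately from the front and the back (1st, last, 2nd, 2nd-last, ...).
So "ynkipwsgso" becomes "kniypowssg".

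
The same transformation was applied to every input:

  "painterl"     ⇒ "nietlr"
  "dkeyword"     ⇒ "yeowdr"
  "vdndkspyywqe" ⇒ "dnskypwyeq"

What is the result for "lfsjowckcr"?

jswokcrc

Rule — swap each adjacent pair of characters (1↔2, 3↔4, ...), then delete the first 2 characters.
So "lfsjowckcr" becomes "jswokcrc".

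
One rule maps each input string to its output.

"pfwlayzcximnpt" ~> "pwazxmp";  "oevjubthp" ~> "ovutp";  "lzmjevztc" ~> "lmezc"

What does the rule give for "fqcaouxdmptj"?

fcoxmt

What's happening: keep every other character starting from the first (positions 1st, 3rd, 5th, ...).
Applying that to "fqcaouxdmptj" gives "fcoxmt".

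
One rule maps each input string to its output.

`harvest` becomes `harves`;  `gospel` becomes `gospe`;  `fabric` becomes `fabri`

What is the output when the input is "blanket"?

The rule is to delete the last character.
Doing the same to "blanket": "blanke".

blanke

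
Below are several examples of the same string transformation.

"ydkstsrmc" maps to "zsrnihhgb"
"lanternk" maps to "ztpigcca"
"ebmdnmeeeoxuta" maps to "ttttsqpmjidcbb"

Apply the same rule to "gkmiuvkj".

zzyxvkjb

Looking at the pairs, the operation is to shift every letter 11 places backward in the alphabet (wrapping around), then sort the characters into reverse alphabetical order.
Applying that to "gkmiuvkj" gives "zzyxvkjb".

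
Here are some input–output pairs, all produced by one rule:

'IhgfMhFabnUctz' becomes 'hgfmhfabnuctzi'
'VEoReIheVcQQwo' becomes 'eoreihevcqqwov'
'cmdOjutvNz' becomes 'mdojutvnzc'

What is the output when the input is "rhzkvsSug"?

Looking at the pairs, the operation is to move the first character to the end, then convert every letter to lowercase.
Applying both steps to "rhzkvsSug": "hzkvsSugr", then "hzkvssugr".

hzkvssugr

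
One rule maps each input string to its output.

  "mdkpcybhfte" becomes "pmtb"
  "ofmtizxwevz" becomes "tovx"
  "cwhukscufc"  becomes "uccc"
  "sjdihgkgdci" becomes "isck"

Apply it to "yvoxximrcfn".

xyfm

Rule — keep one character in every 3, starting at position 1 (positions 1st, 4th, 7th, ...), then swap each adjacent pair of characters (1↔2, 3↔4, ...).
For "yvoxximrcfn", step one produces "yxmf"; step two turns that into "xyfm".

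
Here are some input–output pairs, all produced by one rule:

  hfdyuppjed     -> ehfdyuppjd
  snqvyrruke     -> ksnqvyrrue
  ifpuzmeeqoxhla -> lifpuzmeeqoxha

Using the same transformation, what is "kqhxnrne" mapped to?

nkqhxnre

The rule is to move the last character to the front, then swap the first and last characters.
On "kqhxnrne": the first step gives "ekqhxnrn", and the second then gives "nkqhxnre".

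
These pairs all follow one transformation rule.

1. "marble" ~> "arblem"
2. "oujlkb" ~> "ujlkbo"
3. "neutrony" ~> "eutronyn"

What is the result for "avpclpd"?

In each case the input is transformed by: move the first character to the end.
Applying that to "avpclpd" gives "vpclpda".

vpclpda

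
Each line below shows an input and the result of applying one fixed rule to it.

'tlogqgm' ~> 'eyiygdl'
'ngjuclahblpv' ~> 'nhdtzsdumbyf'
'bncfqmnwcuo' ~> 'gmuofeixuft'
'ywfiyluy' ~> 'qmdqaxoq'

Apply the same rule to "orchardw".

ovjszujg

Each output is the input with this applied: reverse the string, then shift every letter 8 places backward in the alphabet (wrapping around).
For "orchardw", step one produces "wdrahcro"; step two turns that into "ovjszujg".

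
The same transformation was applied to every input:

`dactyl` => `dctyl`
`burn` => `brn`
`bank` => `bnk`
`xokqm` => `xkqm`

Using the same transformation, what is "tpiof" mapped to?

The pattern: remove every vowel.
"tpiof" → "tpf".

tpf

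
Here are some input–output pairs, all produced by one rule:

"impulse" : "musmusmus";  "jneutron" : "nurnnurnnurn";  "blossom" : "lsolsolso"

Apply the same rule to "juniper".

The transformation: keep every other character starting from the second (positions 2nd, 4th, 6th, ...), then write the whole string 3 times in a row.
For "juniper", step one produces "uie"; step two turns that into "uieuieuie".

uieuieuie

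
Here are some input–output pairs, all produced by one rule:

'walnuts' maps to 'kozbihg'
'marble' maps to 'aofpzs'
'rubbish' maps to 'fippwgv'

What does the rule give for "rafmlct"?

The pattern: shift every letter 12 places backward in the alphabet (wrapping around).
"rafmlct" → "fotazqh".

fotazqh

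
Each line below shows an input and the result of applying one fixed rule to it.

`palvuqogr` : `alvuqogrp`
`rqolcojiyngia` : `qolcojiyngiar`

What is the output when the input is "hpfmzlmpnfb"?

pfmzlmpnfbh

Rule — move the first character to the end.
For "hpfmzlmpnfb" the result is "pfmzlmpnfbh".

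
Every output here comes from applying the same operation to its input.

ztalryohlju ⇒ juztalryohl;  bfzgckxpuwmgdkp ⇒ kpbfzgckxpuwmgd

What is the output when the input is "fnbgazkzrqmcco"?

In each case the input is transformed by: move the last 2 characters to the front (rotate right by 2).
Doing the same to "fnbgazkzrqmcco": "cofnbgazkzrqmc".

cofnbgazkzrqmc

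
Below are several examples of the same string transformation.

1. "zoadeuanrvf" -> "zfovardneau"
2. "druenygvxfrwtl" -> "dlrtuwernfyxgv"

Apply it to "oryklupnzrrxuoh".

ohroyukxlrurpzn

In each case the input is transformed by: take characters alternately from the front and the back (1st, last, 2nd, 2nd-last, ...).
So "oryklupnzrrxuoh" becomes "ohroyukxlrurpzn".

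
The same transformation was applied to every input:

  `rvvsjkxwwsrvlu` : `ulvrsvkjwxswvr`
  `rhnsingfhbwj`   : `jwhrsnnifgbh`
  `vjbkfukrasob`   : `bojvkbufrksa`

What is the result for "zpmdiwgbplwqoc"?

copzdmwibglpqw

The pattern: swap each adjacent pair of characters (1↔2, 3↔4, ...), then move the last 2 characters to the front (rotate right by 2).
"zpmdiwgbplwqoc" → "copzdmwibglpqw".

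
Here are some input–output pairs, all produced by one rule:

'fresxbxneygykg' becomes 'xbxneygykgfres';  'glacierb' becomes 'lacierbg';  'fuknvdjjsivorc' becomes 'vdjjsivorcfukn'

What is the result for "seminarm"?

eminarms

The rule is to move the last 3 characters to the front (rotate right by 3), then swap the front and back halves of the string.
On "seminarm" that produces "eminarms".
(Check on "fuknvdjjsivorc": → "orcfuknvdjjsiv" → "vdjjsivorcfukn" ✓)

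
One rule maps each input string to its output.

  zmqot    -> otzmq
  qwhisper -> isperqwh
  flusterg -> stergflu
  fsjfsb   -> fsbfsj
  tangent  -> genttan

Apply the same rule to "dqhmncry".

mncrydqh

In each case the input is transformed by: move the first 3 characters to the end (rotate left by 3).
Applying that to "dqhmncry" gives "mncrydqh".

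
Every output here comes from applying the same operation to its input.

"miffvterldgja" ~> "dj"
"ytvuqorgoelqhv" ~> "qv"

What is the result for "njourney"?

The pattern: keep every other character starting from the second (positions 2nd, 4th, 6th, ...), then keep only the last 2 characters.
Starting from "njourney": after the first operation, "juny"; after the second, "ny".

ny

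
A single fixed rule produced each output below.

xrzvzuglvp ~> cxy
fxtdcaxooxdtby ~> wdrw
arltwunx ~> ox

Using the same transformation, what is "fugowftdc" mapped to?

jif

The rule is to keep one character in every 3, starting at position 3 (positions 3rd, 6th, 9th, ...), then shift every letter 3 places forward in the alphabet (wrapping around).
For "fugowftdc" the result is "jif".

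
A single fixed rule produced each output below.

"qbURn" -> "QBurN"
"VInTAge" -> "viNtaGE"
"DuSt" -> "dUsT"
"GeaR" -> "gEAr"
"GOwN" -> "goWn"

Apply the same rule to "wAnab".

WaNAB

The pattern: flip the case of every letter.
"wAnab" → "WaNAB".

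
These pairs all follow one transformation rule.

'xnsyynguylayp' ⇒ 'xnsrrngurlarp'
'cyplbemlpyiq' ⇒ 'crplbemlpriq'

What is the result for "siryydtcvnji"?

In each case the input is transformed by: replace every "y" with "r".
For "siryydtcvnji" the result is "sirrrdtcvnji".

sirrrdtcvnji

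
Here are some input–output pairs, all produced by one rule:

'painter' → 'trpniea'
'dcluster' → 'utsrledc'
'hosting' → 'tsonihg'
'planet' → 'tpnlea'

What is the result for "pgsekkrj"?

Rule — sort the characters into reverse alphabetical order.
So "pgsekkrj" becomes "srpkkjge".

srpkkjge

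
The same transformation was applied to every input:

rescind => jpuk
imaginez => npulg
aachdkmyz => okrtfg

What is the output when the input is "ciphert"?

In each case the input is transformed by: shift every letter 7 places forward in the alphabet (wrapping around), then delete the first 3 characters.
Starting from "ciphert": after the first operation, "jpwolya"; after the second, "olya".

olya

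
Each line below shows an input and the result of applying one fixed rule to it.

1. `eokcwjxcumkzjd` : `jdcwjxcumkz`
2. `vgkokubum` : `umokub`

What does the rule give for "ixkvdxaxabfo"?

Each output is the input with this applied: delete the first 3 characters, then move the last 2 characters to the front (rotate right by 2).
Applying that to "ixkvdxaxabfo" gives "fovdxaxab".
(Check on "vgkokubum": → "okubum" → "umokub" ✓)

fovdxaxab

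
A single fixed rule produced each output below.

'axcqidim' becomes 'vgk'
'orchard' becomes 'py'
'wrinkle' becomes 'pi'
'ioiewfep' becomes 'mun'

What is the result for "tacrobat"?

ymr

What's happening: shift every letter 2 places backward in the alphabet (wrapping around), then keep one character in every 3, starting at position 2 (positions 2nd, 5th, 8th, ...).
"tacrobat" → "ryapmzyr" → "ymr".
(Check on "orchard": → "mpafypb" → "py" ✓)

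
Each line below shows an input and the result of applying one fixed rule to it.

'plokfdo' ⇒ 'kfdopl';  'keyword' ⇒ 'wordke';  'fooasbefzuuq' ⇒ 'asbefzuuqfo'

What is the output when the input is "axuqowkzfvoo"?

The rule is to move the first 3 characters to the end (rotate left by 3), then delete the last character.
Starting from "axuqowkzfvoo": after the first operation, "qowkzfvooaxu"; after the second, "qowkzfvooax".

qowkzfvooax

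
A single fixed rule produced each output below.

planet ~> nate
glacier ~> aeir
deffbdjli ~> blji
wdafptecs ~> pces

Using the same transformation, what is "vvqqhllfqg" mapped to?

flgq

Rule — swap each adjacent pair of characters (1↔2, 3↔4, ...), then keep only the last 4 characters.
For "vvqqhllfqg", step one produces "vvqqlhflgq"; step two turns that into "flgq".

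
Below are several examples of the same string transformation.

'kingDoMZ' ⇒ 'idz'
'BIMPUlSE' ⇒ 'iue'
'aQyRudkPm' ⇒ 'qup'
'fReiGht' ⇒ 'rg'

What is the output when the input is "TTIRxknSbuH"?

The rule is to keep one character in every 3, starting at position 2 (positions 2nd, 5th, 8th, ...), then convert every letter to lowercase.
On "TTIRxknSbuH": the first step gives "TxSH", and the second then gives "txsh".

txsh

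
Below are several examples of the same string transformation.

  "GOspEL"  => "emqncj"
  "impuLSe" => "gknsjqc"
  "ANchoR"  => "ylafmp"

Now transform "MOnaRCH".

kmlypaf

Rule — shift every letter 2 places backward in the alphabet (wrapping around), then convert every letter to lowercase.
Working it through for "MOnaRCH": intermediate "KMlyPAF", final "kmlypaf".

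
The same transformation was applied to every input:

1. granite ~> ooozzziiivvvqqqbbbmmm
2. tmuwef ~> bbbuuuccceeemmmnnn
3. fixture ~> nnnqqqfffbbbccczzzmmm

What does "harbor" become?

Rule — shift every letter 8 places forward in the alphabet (wrapping around), then repeat every character 3 times.
Starting from "harbor": after the first operation, "pizjwz"; after the second, "pppiiizzzjjjwwwzzz".

pppiiizzzjjjwwwzzz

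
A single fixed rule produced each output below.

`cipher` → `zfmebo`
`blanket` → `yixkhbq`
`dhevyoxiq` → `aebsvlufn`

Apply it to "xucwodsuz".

The pattern: shift every letter 3 places backward in the alphabet (wrapping around).
For "xucwodsuz" the result is "urztlaprw".

urztlaprw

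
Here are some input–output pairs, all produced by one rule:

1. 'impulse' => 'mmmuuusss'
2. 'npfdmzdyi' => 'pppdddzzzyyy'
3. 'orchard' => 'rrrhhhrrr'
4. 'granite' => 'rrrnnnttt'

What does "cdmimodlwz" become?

The transformation: keep every other character starting from the second (positions 2nd, 4th, 6th, ...), then repeat every character 3 times.
Working it through for "cdmimodlwz": intermediate "diolz", final "dddiiiooolllzzz".

dddiiiooolllzzz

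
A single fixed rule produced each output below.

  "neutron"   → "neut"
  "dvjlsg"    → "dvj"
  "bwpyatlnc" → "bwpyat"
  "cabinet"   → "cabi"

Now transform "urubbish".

Looking at the pairs, the operation is to delete the last 3 characters.
For "urubbish" the result is "urubb".

urubb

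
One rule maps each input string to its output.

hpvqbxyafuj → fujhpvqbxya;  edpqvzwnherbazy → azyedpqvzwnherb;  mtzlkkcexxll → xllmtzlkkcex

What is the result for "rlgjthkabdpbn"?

The pattern: move the last 3 characters to the front (rotate right by 3).
Applying that to "rlgjthkabdpbn" gives "pbnrlgjthkabd".

pbnrlgjthkabd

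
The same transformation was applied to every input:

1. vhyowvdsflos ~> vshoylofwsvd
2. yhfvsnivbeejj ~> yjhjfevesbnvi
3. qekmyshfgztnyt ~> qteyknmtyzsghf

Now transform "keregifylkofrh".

kherrfeogkilfy

In each case the input is transformed by: take characters alternately from the front and the back (1st, last, 2nd, 2nd-last, ...).
Doing the same to "keregifylkofrh": "kherrfeogkilfy".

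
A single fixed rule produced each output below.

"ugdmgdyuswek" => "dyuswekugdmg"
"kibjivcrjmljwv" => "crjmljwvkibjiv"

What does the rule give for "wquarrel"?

Looking at the pairs, the operation is to move the last character to the front, then swap the front and back halves of the string.
Working it through for "wquarrel": intermediate "lwquarre", final "arrelwqu".

arrelwqu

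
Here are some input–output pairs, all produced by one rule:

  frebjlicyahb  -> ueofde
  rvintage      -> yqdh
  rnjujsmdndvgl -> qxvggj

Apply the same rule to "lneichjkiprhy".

Rule — shift every letter 3 places forward in the alphabet (wrapping around), then keep every other character starting from the second (positions 2nd, 4th, 6th, ...).
Applying both steps to "lneichjkiprhy": "oqhlfkmnlsukb", then "qlknsk".

qlknsk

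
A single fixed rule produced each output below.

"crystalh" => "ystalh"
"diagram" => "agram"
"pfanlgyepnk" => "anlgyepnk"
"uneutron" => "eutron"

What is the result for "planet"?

anet

Looking at the pairs, the operation is to delete the first 2 characters.
"planet" → "anet".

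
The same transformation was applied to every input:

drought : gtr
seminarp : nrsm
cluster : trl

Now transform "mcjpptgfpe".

pgpmj

The pattern: move the first 3 characters to the end (rotate left by 3), then keep every other character starting from the second (positions 2nd, 4th, 6th, ...).
On "mcjpptgfpe" that produces "pgpmj".
(Check on "drought": → "ughtdro" → "gtr" ✓)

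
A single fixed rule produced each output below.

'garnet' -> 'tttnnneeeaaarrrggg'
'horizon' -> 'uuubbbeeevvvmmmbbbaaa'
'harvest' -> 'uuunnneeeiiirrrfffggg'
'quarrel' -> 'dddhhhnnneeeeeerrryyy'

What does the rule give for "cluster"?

In each case the input is transformed by: shift every letter 13 places forward in the alphabet (wrapping around) — i.e. ROT13, then repeat every character 3 times.
So "cluster" becomes "pppyyyhhhfffgggrrreee".

pppyyyhhhfffgggrrreee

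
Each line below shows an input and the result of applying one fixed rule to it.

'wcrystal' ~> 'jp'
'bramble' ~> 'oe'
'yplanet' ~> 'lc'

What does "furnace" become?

sh

The pattern: shift every letter 13 places forward in the alphabet (wrapping around) — i.e. ROT13, then keep only the first 2 characters.
"furnace" → "sheanpr" → "sh".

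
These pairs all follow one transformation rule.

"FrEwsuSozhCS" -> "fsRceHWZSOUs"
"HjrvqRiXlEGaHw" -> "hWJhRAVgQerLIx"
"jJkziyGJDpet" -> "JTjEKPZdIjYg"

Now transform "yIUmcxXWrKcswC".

Each output is the input with this applied: flip the case of every letter, then take characters alternately from the front and the back (1st, last, 2nd, 2nd-last, ...).
"yIUmcxXWrKcswC" → "YiuMCXxwRkCSWc" → "YciWuSMCCkXRxw".

YciWuSMCCkXRxw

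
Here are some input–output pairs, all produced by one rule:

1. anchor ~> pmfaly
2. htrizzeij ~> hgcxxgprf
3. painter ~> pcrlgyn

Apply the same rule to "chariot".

Each output is the input with this applied: shift every letter 2 places backward in the alphabet (wrapping around), then reverse the string.
On "chariot": the first step gives "afypgmr", and the second then gives "rmgpyfa".

rmgpyfa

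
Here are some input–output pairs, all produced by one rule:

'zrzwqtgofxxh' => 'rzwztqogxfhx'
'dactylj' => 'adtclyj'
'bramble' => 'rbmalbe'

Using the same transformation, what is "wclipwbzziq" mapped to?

cwilwpzbizq

The transformation: swap each adjacent pair of characters (1↔2, 3↔4, ...).
Applying that to "wclipwbzziq" gives "cwilwpzbizq".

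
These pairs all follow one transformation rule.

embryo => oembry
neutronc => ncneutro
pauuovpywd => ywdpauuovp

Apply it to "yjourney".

Each output is the input with this applied: move the first 2 characters to the end (rotate left by 2), then swap the front and back halves of the string.
For "yjourney", step one produces "ourneyyj"; step two turns that into "eyyjourn".

eyyjourn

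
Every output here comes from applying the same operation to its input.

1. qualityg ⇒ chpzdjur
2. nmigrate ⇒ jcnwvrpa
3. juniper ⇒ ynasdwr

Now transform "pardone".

The rule is to shift every letter 9 places forward in the alphabet (wrapping around), then move the last 3 characters to the front (rotate right by 3).
On "pardone": the first step gives "yjamxwn", and the second then gives "xwnyjam".

xwnyjam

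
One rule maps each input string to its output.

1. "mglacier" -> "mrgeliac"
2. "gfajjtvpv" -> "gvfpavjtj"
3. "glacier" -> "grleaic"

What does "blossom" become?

The pattern: take characters alternately from the front and the back (1st, last, 2nd, 2nd-last, ...).
Doing the same to "blossom": "bmlooss".

bmlooss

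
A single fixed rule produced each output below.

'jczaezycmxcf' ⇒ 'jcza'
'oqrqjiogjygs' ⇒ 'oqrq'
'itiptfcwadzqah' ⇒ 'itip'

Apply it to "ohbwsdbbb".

ohbw

The pattern: keep only the first 4 characters.
On "ohbwsdbbb" that produces "ohbw".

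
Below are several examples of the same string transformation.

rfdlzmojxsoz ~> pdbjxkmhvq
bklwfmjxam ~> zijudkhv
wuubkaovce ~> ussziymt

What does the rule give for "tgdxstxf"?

rebvqr

Each output is the input with this applied: delete the last 2 characters, then shift every letter 2 places backward in the alphabet (wrapping around).
Applying both steps to "tgdxstxf": "tgdxst", then "rebvqr".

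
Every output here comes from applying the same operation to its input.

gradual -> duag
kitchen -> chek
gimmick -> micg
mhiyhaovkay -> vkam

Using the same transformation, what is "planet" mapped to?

Rule — swap the first and last characters, then keep only the last 4 characters.
"planet" → "anep".

anep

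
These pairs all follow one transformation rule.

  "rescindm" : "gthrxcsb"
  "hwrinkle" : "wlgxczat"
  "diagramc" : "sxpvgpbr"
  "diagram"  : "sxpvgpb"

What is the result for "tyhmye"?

Each output is the input with this applied: shift every letter 11 places backward in the alphabet (wrapping around).
"tyhmye" → "inwbnt".

inwbnt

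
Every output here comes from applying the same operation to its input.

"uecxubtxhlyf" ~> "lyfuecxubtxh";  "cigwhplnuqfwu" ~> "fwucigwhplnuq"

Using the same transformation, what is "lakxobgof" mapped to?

Rule — move the last 3 characters to the front (rotate right by 3).
For "lakxobgof" the result is "goflakxob".

goflakxob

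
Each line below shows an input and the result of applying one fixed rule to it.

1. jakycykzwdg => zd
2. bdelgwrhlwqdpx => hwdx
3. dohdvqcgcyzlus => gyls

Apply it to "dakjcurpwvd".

pv

The pattern: keep every other character starting from the second (positions 2nd, 4th, 6th, ...), then delete the first 3 characters.
So "dakjcurpwvd" becomes "pv".
(Check on "jakycykzwdg": → "ayyzd" → "zd" ✓)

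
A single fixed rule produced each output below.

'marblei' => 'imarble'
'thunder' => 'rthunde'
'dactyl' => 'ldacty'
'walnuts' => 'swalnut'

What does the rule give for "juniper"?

The rule is to move the last character to the front.
"juniper" → "rjunipe".

rjunipe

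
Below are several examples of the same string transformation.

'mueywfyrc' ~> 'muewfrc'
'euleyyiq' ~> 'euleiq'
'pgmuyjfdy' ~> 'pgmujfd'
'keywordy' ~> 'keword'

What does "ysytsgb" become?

In each case the input is transformed by: remove every "y".
For "ysytsgb" the result is "stsgb".

stsgb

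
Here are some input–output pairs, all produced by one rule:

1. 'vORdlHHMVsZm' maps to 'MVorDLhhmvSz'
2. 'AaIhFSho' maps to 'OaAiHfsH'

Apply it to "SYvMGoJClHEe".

Each output is the input with this applied: flip the case of every letter, then move the last character to the front.
"SYvMGoJClHEe" → "syVmgOjcLheE" → "EsyVmgOjcLhe".

EsyVmgOjcLhe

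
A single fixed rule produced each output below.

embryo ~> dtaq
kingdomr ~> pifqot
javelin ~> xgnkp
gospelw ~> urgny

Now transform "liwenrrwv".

The rule is to shift every letter 2 places forward in the alphabet (wrapping around), then delete the first 2 characters.
"liwenrrwv" → "nkygpttyx" → "ygpttyx".

ygpttyx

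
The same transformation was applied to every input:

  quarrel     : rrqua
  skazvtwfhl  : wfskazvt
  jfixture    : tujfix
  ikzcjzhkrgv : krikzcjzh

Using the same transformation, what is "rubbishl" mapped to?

isrubb

The rule is to delete the last 2 characters, then move the last 2 characters to the front (rotate right by 2).
Applying both steps to "rubbishl": "rubbis", then "isrubb".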